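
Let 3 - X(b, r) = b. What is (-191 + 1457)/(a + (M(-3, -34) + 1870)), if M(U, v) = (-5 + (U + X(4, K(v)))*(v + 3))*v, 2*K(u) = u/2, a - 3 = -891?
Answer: -633/1532 ≈ -0.41319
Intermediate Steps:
a = -888 (a = 3 - 891 = -888)
K(u) = u/4 (K(u) = (u/2)/2 = u/4)
X(b, r) = 3 - b
M(U, v) = v*(-5 + (-1 + U)*(3 + v)) (M(U, v) = (-5 + (U + (3 - 1*4))*(v + 3))*v = (-5 + (U + (3 - 4))*(3 + v))*v = (-5 + (U - 1)*(3 + v))*v = (-5 + (-1 + U)*(3 + v))*v = v*(-5 + (-1 + U)*(3 + v)))
(-191 + 1457)/(a + (M(-3, -34) + 1870)) = (-191 + 1457)/(-888 + (-34*(-8 - 1*(-34) + 3*(-3) - 3*(-34)) + 1870)) = 1266/(-888 + (-34*(-8 + 34 - 9 + 102) + 1870)) = 1266/(-888 + (-34*119 + 1870)) = 1266/(-888 + (-4046 + 1870)) = 1266/(-888 - 2176) = 1266/(-3064) = 1266*(-1/3064) = -633/1532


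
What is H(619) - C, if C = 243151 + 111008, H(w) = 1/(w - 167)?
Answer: -160079867/452 ≈ -3.5416e+5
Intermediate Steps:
H(w) = 1/(-167 + w)
C = 354159
H(619) - C = 1/(-167 + 619) - 1*354159 = 1/452 - 354159 = -160079867/452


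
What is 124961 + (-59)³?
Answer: -80418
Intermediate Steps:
124961 + (-59)³ = 124961 - 205379 = -80418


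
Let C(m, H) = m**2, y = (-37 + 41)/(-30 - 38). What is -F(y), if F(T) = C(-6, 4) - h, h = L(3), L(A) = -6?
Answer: -42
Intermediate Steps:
y = -1/17 (y = 4/(-68) = 4*(-1/68) = -1/17 ≈ -0.058824)
h = -6
F(T) = 42 (F(T) = (-6)**2 - 1*(-6) = 36 + 6 = 42)
-F(y) = -1*42 = -42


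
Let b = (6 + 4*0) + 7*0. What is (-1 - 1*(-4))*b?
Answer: 18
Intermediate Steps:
b = 6 (b = (6 + 0) + 0 = 6 + 0 = 6)
(-1 - 1*(-4))*b = (-1 - 1*(-4))*6 = (-1 + 4)*6 = 3*6 = 18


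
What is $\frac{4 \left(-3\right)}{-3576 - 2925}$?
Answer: $\frac{4}{2167} \approx 0.0018459$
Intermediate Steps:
$\frac{4 \left(-3\right)}{-3576 - 2925} = \frac{1}{-6501} \left(-12\right) = \left(- \frac{1}{6501}\right) \left(-12\right) = \frac{4}{2167}$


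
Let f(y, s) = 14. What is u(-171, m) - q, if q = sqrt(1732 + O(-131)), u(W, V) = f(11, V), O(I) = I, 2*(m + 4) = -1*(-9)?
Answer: 14 - sqrt(1601) ≈ -26.013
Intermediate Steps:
m = 1/2 (m = -4 + (-1*(-9))/2 = -4 + (1/2)*9 = -4 + 9/2 = 1/2 ≈ 0.50000)
u(W, V) = 14
q = sqrt(1601) (q = sqrt(1732 - 131) = sqrt(1601) ≈ 40.013)
u(-171, m) - q = 14 - sqrt(1601)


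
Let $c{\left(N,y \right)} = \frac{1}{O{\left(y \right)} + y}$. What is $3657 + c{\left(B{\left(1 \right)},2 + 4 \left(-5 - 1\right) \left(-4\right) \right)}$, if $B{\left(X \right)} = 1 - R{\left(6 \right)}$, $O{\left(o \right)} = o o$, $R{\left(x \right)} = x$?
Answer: $\frac{35480215}{9702} \approx 3657.0$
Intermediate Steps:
$O{\left(o \right)} = o^{2}$
$B{\left(X \right)} = -5$ ($B{\left(X \right)} = 1 - 6 = -5$)
$c{\left(N,y \right)} = \frac{1}{y + y^{2}}$ ($c{\left(N,y \right)} = \frac{1}{y^{2} + y} = \frac{1}{y + y^{2}}$)
$3657 + c{\left(B{\left(1 \right)},2 + 4 \left(-5 - 1\right) \left(-4\right) \right)} = 3657 + \frac{1}{\left(2 + 4 \left(-5 - 1\right) \left(-4\right)\right) \left(1 + \left(2 + 4 \left(-5 - 1\right) \left(-4\right)\right)\right)} = 3657 + \frac{1}{\left(2 + 4 \left(-6\right) \left(-4\right)\right) \left(1 + \left(2 + 4 \left(-6\right) \left(-4\right)\right)\right)} = 3657 + \frac{1}{\left(2 - -96\right) \left(1 + \left(2 - -96\right)\right)} = 3657 + \frac{1}{\left(2 + 96\right) \left(1 + \left(2 + 96\right)\right)} = 3657 + \frac{1}{98 \left(1 + 98\right)} = 3657 + \frac{1}{98 \cdot 99} = 3657 + \frac{1}{98} \cdot \frac{1}{99} = 3657 + \frac{1}{9702} = \frac{35480215}{9702}$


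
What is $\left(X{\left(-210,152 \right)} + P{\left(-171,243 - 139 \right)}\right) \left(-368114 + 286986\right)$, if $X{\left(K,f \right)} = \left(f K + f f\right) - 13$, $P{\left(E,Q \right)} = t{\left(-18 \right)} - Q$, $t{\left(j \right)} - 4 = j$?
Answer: $725852216$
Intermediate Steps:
$t{\left(j \right)} = 4 + j$
$P{\left(E,Q \right)} = -14 - Q$ ($P{\left(E,Q \right)} = \left(4 - 18\right) - Q = -14 - Q$)
$X{\left(K,f \right)} = -13 + f^{2} + K f$ ($X{\left(K,f \right)} = \left(K f + f^{2}\right) - 13 = \left(f^{2} + K f\right) - 13 = -13 + f^{2} + K f$)
$\left(X{\left(-210,152 \right)} + P{\left(-171,243 - 139 \right)}\right) \left(-368114 + 286986\right) = \left(\left(-13 + 152^{2} - 31920\right) - \left(257 - 139\right)\right) \left(-368114 + 286986\right) = \left(\left(-13 + 23104 - 31920\right) - 118\right) \left(-81128\right) = \left(-8829 - 118\right) \left(-81128\right) = \left(-8947\right) \left(-81128\right) = 725852216$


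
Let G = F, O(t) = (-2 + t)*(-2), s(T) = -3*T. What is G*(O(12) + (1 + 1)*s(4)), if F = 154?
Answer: -6776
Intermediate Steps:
O(t) = 4 - 2*t
G = 154
G*(O(12) + (1 + 1)*s(4)) = 154*((4 - 2*12) + (1 + 1)*(-3*4)) = 154*((4 - 24) + 2*(-12)) = 154*(-20 - 24) = 154*(-44) = -6776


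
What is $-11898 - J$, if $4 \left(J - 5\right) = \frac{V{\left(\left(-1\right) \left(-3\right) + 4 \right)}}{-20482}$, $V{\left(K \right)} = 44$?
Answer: $- \frac{22163385}{1862} \approx -11903.0$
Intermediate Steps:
$J = \frac{9309}{1862}$ ($J = 5 + \frac{44 \frac{1}{-20482}}{4} = 5 + \frac{44 \left(- \frac{1}{20482}\right)}{4} = 5 + \frac{1}{4} \left(- \frac{2}{931}\right) = 5 - \frac{1}{1862} = \frac{9309}{1862} \approx 4.9995$)
$-11898 - J = -11898 - \frac{9309}{1862} = - \frac{22163385}{1862}$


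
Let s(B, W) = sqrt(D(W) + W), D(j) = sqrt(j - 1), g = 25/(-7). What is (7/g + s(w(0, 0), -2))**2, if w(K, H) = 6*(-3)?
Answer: (49 - 25*sqrt(-2 + I*sqrt(3)))**2/625 ≈ -0.38583 - 4.2424*I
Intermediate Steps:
w(K, H) = -18
g = -25/7 (g = 25*(-1/7) = -25/7 ≈ -3.5714)
D(j) = sqrt(-1 + j)
s(B, W) = sqrt(W + sqrt(-1 + W)) (s(B, W) = sqrt(sqrt(-1 + W) + W) = sqrt(W + sqrt(-1 + W)))
(7/g + s(w(0, 0), -2))**2 = (7/(-25/7) + sqrt(-2 + sqrt(-1 - 2)))**2 = (7*(-7/25) + sqrt(-2 + sqrt(-3)))**2 = (-49/25 + sqrt(-2 + I*sqrt(3)))**2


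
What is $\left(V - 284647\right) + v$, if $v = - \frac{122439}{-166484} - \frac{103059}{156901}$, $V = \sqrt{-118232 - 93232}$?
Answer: $- \frac{7435406289165365}{26121506084} + 6 i \sqrt{5874} \approx -2.8465 \cdot 10^{5} + 459.85 i$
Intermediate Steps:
$V = 6 i \sqrt{5874}$ ($V = \sqrt{-211464} = 6 i \sqrt{5874} \approx 459.85 i$)
$v = \frac{2053126983}{26121506084}$ ($v = \left(-122439\right) \left(- \frac{1}{166484}\right) - \frac{103059}{156901} = \frac{122439}{166484} - \frac{103059}{156901} = \frac{2053126983}{26121506084} \approx 0.078599$)
$\left(V - 284647\right) + v = \left(6 i \sqrt{5874} - 284647\right) + \frac{2053126983}{26121506084} = \left(-284647 + 6 i \sqrt{5874}\right) + \frac{2053126983}{26121506084} = - \frac{7435406289165365}{26121506084} + 6 i \sqrt{5874}$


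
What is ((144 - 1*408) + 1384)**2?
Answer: 1254400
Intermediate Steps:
((144 - 1*408) + 1384)**2 = ((144 - 408) + 1384)**2 = (-264 + 1384)**2 = 1120**2 = 1254400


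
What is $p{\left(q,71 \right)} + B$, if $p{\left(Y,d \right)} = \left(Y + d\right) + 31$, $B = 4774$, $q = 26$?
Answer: $4902$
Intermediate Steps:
$p{\left(Y,d \right)} = 31 + Y + d$
$p{\left(q,71 \right)} + B = \left(31 + 26 + 71\right) + 4774 = 128 + 4774 = 4902$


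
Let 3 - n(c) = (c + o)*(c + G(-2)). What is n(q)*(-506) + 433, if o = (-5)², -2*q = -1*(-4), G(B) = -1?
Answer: -35999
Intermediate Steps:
q = -2 (q = -(-1)*(-4)/2 = -½*4 = -2)
o = 25
n(c) = 3 - (-1 + c)*(25 + c) (n(c) = 3 - (c + 25)*(c - 1) = 3 - (25 + c)*(-1 + c) = 3 - (-1 + c)*(25 + c))
n(q)*(-506) + 433 = (28 - 1*(-2)² - 24*(-2))*(-506) + 433 = (28 - 1*4 + 48)*(-506) + 433 = (28 - 4 + 48)*(-506) + 433 = 72*(-506) + 433 = -36432 + 433 = -35999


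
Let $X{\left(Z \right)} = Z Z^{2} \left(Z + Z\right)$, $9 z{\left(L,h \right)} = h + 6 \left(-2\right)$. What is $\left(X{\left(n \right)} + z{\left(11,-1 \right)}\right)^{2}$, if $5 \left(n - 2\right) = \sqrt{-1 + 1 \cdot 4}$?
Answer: $\frac{58293603769}{31640625} + \frac{673824352 \sqrt{3}}{703125} \approx 3502.2$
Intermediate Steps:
$n = 2 + \frac{\sqrt{3}}{5}$ ($n = 2 + \frac{\sqrt{-1 + 1 \cdot 4}}{5} = 2 + \frac{\sqrt{-1 + 4}}{5} = 2 + \frac{\sqrt{3}}{5} \approx 2.3464$)
$z{\left(L,h \right)} = - \frac{4}{3} + \frac{h}{9}$ ($z{\left(L,h \right)} = \frac{h + 6 \left(-2\right)}{9} = \frac{h - 12}{9} = \frac{-12 + h}{9} = - \frac{4}{3} + \frac{h}{9}$)
$X{\left(Z \right)} = 2 Z^{4}$ ($X{\left(Z \right)} = Z^{3} \cdot 2 Z = 2 Z^{4}$)
$\left(X{\left(n \right)} + z{\left(11,-1 \right)}\right)^{2} = \left(2 \left(2 + \frac{\sqrt{3}}{5}\right)^{4} + \left(- \frac{4}{3} + \frac{1}{9} \left(-1\right)\right)\right)^{2} = \left(2 \left(2 + \frac{\sqrt{3}}{5}\right)^{4} - \frac{13}{9}\right)^{2} = \left(- \frac{13}{9} + 2 \left(2 + \frac{\sqrt{3}}{5}\right)^{4}\right)^{2}$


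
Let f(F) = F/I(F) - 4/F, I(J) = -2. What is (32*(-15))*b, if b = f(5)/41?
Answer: 1584/41 ≈ 38.634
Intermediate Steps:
f(F) = -4/F - F/2 (f(F) = F/(-2) - 4/F = F*(-1/2) - 4/F = -F/2 - 4/F = -4/F - F/2)
b = -33/410 (b = (-4/5 - 1/2*5)/41 = (-4*1/5 - 5/2)*(1/41) = (-4/5 - 5/2)*(1/41) = -33/10*1/41 = -33/410 ≈ -0.080488)
(32*(-15))*b = (32*(-15))*(-33/410) = -480*(-33/410) = 1584/41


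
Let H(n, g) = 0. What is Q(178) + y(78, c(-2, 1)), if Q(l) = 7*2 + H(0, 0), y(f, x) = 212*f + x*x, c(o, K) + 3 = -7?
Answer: 16650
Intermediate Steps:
c(o, K) = -10 (c(o, K) = -3 - 7 = -10)
y(f, x) = x**2 + 212*f (y(f, x) = 212*f + x**2 = x**2 + 212*f)
Q(l) = 14 (Q(l) = 7*2 + 0 = 14 + 0 = 14)
Q(178) + y(78, c(-2, 1)) = 14 + ((-10)**2 + 212*78) = 14 + (100 + 16536) = 14 + 16636 = 16650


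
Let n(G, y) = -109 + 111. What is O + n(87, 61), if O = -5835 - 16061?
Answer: -21894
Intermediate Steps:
n(G, y) = 2
O = -21896
O + n(87, 61) = -21896 + 2 = -21894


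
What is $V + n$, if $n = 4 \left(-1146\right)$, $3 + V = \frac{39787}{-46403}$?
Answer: $- \frac{212890348}{46403} \approx -4587.9$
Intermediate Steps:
$V = - \frac{178996}{46403}$ ($V = -3 + \frac{39787}{-46403} = -3 + 39787 \left(- \frac{1}{46403}\right) = -3 - \frac{39787}{46403} = - \frac{178996}{46403} \approx -3.8574$)
$n = -4584$
$V + n = - \frac{178996}{46403} - 4584 = - \frac{212890348}{46403}$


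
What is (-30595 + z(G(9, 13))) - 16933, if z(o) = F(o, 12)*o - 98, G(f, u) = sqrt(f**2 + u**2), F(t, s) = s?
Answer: -47626 + 60*sqrt(10) ≈ -47436.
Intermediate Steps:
z(o) = -98 + 12*o (z(o) = 12*o - 98 = -98 + 12*o)
(-30595 + z(G(9, 13))) - 16933 = (-30595 + (-98 + 12*sqrt(9**2 + 13**2))) - 16933 = (-30595 + (-98 + 12*sqrt(81 + 169))) - 16933 = (-30595 + (-98 + 12*sqrt(250))) - 16933 = (-30595 + (-98 + 12*(5*sqrt(10)))) - 16933 = (-30595 + (-98 + 60*sqrt(10))) - 16933 = (-30693 + 60*sqrt(10)) - 16933 = -47626 + 60*sqrt(10)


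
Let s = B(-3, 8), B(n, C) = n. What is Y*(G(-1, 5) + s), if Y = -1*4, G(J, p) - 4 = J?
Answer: 0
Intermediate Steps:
G(J, p) = 4 + J
s = -3
Y = -4
Y*(G(-1, 5) + s) = -4*((4 - 1) - 3) = -4*(3 - 3) = -4*0 = 0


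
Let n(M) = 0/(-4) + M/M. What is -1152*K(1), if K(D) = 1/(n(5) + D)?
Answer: -576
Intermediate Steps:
n(M) = 1 (n(M) = 0*(-¼) + 1 = 0 + 1 = 1)
K(D) = 1/(1 + D)
-1152*K(1) = -1152/(1 + 1) = -1152/2 = -1152*½ = -576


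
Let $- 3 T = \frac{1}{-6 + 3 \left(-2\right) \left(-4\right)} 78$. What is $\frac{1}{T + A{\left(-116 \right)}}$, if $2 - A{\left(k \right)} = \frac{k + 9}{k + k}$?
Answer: $\frac{2088}{197} \approx 10.599$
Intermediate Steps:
$A{\left(k \right)} = 2 - \frac{9 + k}{2 k}$ ($A{\left(k \right)} = 2 - \frac{k + 9}{k + k} = 2 - \frac{9 + k}{2 k}$)
$T = - \frac{13}{9}$ ($T = - \frac{\frac{1}{-6 + 3 \left(-2\right) \left(-4\right)} 78}{3} = - \frac{\frac{1}{-6 - -24} \cdot 78}{3} = - \frac{\frac{1}{-6 + 24} \cdot 78}{3} = - \frac{\frac{1}{18} \cdot 78}{3} = \left(- \frac{1}{3}\right) \frac{13}{3} = - \frac{13}{9} \approx -1.4444$)
$\frac{1}{T + A{\left(-116 \right)}} = \frac{1}{- \frac{13}{9} + \frac{3 \left(-3 - 116\right)}{2 \left(-116\right)}} = \frac{1}{- \frac{13}{9} + \frac{3}{2} \left(- \frac{1}{116}\right) \left(-119\right)} = \frac{1}{- \frac{13}{9} + \frac{357}{232}} = \frac{1}{\frac{197}{2088}} = \frac{2088}{197}$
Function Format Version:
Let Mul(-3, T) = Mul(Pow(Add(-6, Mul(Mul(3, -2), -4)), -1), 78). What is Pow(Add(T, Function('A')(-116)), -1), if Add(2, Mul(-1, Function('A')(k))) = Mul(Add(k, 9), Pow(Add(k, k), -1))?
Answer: Rational(2088, 197) ≈ 10.599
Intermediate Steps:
Function('A')(k) = Add(2, Mul(Rational(-1, 2), Pow(k, -1), Add(9, k))) (Function('A')(k) = Add(2, Mul(-1, Mul(Add(k, 9), Pow(Add(k, k), -1)))) = Add(2, Mul(-1, Mul(Add(9, k), Pow(Mul(2, k), -1)))) = Add(2, Mul(-1, Mul(Add(9, k), Mul(Rational(1, 2), Pow(k, -1))))) = Add(2, Mul(-1, Mul(Rational(1, 2), Pow(k, -1), Add(9, k)))) = Add(2, Mul(Rational(-1, 2), Pow(k, -1), Add(9, k))))
T = Rational(-13, 9) (T = Mul(Rational(-1, 3), Mul(Pow(Add(-6, Mul(Mul(3, -2), -4)), -1), 78)) = Mul(Rational(-1, 3), Mul(Pow(Add(-6, Mul(-6, -4)), -1), 78)) = Mul(Rational(-1, 3), Mul(Pow(Add(-6, 24), -1), 78)) = Mul(Rational(-1, 3), Mul(Pow(18, -1), 78)) = Mul(Rational(-1, 3), Mul(Rational(1, 18), 78)) = Mul(Rational(-1, 3), Rational(13, 3)) = Rational(-13, 9) ≈ -1.4444)
Pow(Add(T, Function('A')(-116)), -1) = Pow(Add(Rational(-13, 9), Mul(Rational(3, 2), Pow(-116, -1), Add(-3, -116))), -1) = Pow(Add(Rational(-13, 9), Mul(Rational(3, 2), Rational(-1, 116), -119)), -1) = Pow(Add(Rational(-13, 9), Rational(357, 232)), -1) = Pow(Rational(197, 2088), -1) = Rational(2088, 197)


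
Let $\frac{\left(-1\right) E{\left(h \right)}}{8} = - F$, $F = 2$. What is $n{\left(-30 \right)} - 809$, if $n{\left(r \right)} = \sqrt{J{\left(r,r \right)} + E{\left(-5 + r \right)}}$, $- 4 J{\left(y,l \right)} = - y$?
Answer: $-809 + \frac{\sqrt{34}}{2} \approx -806.08$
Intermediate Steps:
$E{\left(h \right)} = 16$ ($E{\left(h \right)} = - 8 \left(\left(-1\right) 2\right) = \left(-8\right) \left(-2\right) = 16$)
$J{\left(y,l \right)} = \frac{y}{4}$ ($J{\left(y,l \right)} = - \frac{\left(-1\right) y}{4} = \frac{y}{4}$)
$n{\left(r \right)} = \sqrt{16 + \frac{r}{4}}$ ($n{\left(r \right)} = \sqrt{\frac{r}{4} + 16} = \sqrt{16 + \frac{r}{4}}$)
$n{\left(-30 \right)} - 809 = \frac{\sqrt{64 - 30}}{2} - 809 = \frac{\sqrt{34}}{2} - 809 = -809 + \frac{\sqrt{34}}{2}$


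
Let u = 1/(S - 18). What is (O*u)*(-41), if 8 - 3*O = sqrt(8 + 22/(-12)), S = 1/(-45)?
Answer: 4920/811 - 205*sqrt(222)/1622 ≈ 4.1835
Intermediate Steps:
S = -1/45 ≈ -0.022222
u = -45/811 (u = 1/(-1/45 - 18) = 1/(-811/45) = -45/811 ≈ -0.055487)
O = 8/3 - sqrt(222)/18 (O = 8/3 - sqrt(8 + 22/(-12))/3 = 8/3 - sqrt(8 + 22*(-1/12))/3 = 8/3 - sqrt(8 - 11/6)/3 = 8/3 - sqrt(222)/18 ≈ 1.8389)
(O*u)*(-41) = ((8/3 - sqrt(222)/18)*(-45/811))*(-41) = (-120/811 + 5*sqrt(222)/1622)*(-41) = 4920/811 - 205*sqrt(222)/1622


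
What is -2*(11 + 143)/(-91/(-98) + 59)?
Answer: -4312/839 ≈ -5.1395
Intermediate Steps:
-2*(11 + 143)/(-91/(-98) + 59) = -308/(-91*(-1/98) + 59) = -308/(13/14 + 59) = -308/839/14 = -308*14/839 = -2*2156/839 = -4312/839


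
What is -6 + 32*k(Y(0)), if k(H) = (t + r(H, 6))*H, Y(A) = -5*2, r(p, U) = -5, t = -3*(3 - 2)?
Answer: 2554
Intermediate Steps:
t = -3 (t = -3*1 = -3)
Y(A) = -10
k(H) = -8*H (k(H) = (-3 - 5)*H = -8*H)
-6 + 32*k(Y(0)) = -6 + 32*(-8*(-10)) = -6 + 32*80 = -6 + 2560 = 2554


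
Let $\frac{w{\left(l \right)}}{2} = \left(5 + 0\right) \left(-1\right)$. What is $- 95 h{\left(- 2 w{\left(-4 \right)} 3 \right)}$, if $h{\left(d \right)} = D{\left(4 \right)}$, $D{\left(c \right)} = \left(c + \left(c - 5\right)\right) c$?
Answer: $-1140$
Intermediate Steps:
$w{\left(l \right)} = -10$ ($w{\left(l \right)} = 2 \left(5 + 0\right) \left(-1\right) = 2 \cdot 5 \left(-1\right) = 2 \left(-5\right) = -10$)
$D{\left(c \right)} = c \left(-5 + 2 c\right)$ ($D{\left(c \right)} = \left(c + \left(c - 5\right)\right) c = \left(c + \left(-5 + c\right)\right) c = \left(-5 + 2 c\right) c = c \left(-5 + 2 c\right)$)
$h{\left(d \right)} = 12$ ($h{\left(d \right)} = 4 \left(-5 + 2 \cdot 4\right) = 4 \left(-5 + 8\right) = 4 \cdot 3 = 12$)
$- 95 h{\left(- 2 w{\left(-4 \right)} 3 \right)} = \left(-95\right) 12 = -1140$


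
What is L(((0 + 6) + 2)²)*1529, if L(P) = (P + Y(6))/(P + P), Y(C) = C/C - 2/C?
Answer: 148313/192 ≈ 772.46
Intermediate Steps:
Y(C) = 1 - 2/C
L(P) = (⅔ + P)/(2*P) (L(P) = (P + (-2 + 6)/6)/(P + P) = (P + (⅙)*4)/((2*P)) = (P + ⅔)*(1/(2*P)) = (⅔ + P)*(1/(2*P)) = (⅔ + P)/(2*P))
L(((0 + 6) + 2)²)*1529 = ((2 + 3*((0 + 6) + 2)²)/(6*(((0 + 6) + 2)²)))*1529 = ((2 + 3*(6 + 2)²)/(6*((6 + 2)²)))*1529 = ((2 + 3*8²)/(6*(8²)))*1529 = ((⅙)*(2 + 3*64)/64)*1529 = ((⅙)*(1/64)*(2 + 192))*1529 = ((⅙)*(1/64)*194)*1529 = (97/192)*1529 = 148313/192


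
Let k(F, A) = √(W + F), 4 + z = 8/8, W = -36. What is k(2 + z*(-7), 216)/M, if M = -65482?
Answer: -I*√13/65482 ≈ -5.5062e-5*I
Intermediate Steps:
z = -3 (z = -4 + 8/8 = -4 + 8*(⅛) = -4 + 1 = -3)
k(F, A) = √(-36 + F)
k(2 + z*(-7), 216)/M = √(-36 + (2 - 3*(-7)))/(-65482) = √(-36 + (2 + 21))*(-1/65482) = √(-36 + 23)*(-1/65482) = √(-13)*(-1/65482) = (I*√13)*(-1/65482) = -I*√13/65482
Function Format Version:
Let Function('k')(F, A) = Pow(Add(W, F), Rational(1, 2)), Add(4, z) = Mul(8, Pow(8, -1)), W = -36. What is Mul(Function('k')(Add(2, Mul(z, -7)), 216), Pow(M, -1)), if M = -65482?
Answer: Mul(Rational(-1, 65482), I, Pow(13, Rational(1, 2))) ≈ Mul(-5.5062e-5, I)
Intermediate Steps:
z = -3 (z = Add(-4, Mul(8, Pow(8, -1))) = Add(-4, Mul(8, Rational(1, 8))) = Add(-4, 1) = -3)
Function('k')(F, A) = Pow(Add(-36, F), Rational(1, 2))
Mul(Function('k')(Add(2, Mul(z, -7)), 216), Pow(M, -1)) = Mul(Pow(Add(-36, Add(2, Mul(-3, -7))), Rational(1, 2)), Pow(-65482, -1)) = Mul(Pow(Add(-36, Add(2, 21)), Rational(1, 2)), Rational(-1, 65482)) = Mul(Pow(Add(-36, 23), Rational(1, 2)), Rational(-1, 65482)) = Mul(Pow(-13, Rational(1, 2)), Rational(-1, 65482)) = Mul(Mul(I, Pow(13, Rational(1, 2))), Rational(-1, 65482)) = Mul(Rational(-1, 65482), I, Pow(13, Rational(1, 2)))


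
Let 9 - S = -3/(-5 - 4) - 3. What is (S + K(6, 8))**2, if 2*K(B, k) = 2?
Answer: 1444/9 ≈ 160.44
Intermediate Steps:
K(B, k) = 1 (K(B, k) = (1/2)*2 = 1)
S = 35/3 (S = 9 - (-3/(-5 - 4) - 3) = 9 - (-3/(-9) - 3) = 9 - (-3*(-1/9) - 3) = 9 - (1/3 - 3) = 9 - 1*(-8/3) = 9 + 8/3 = 35/3 ≈ 11.667)
(S + K(6, 8))**2 = (35/3 + 1)**2 = (38/3)**2 = 1444/9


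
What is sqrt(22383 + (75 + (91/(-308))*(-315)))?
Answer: sqrt(10914717)/22 ≈ 150.17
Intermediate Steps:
sqrt(22383 + (75 + (91/(-308))*(-315))) = sqrt(22383 + (75 + (91*(-1/308))*(-315))) = sqrt(22383 + (75 - 13/44*(-315))) = sqrt(22383 + (75 + 4095/44)) = sqrt(22383 + 7395/44) = sqrt(992247/44) = sqrt(10914717)/22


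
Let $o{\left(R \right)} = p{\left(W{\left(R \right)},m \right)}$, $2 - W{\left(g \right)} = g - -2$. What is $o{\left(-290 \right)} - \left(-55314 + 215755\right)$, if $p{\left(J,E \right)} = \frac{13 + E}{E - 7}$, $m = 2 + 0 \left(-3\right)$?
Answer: $-160444$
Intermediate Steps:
$m = 2$ ($m = 2 + 0 = 2$)
$W{\left(g \right)} = - g$ ($W{\left(g \right)} = 2 - \left(g - -2\right) = 2 - \left(g + 2\right) = 2 - \left(2 + g\right) = - g$)
$p{\left(J,E \right)} = \frac{13 + E}{-7 + E}$
$o{\left(R \right)} = -3$ ($o{\left(R \right)} = \frac{13 + 2}{-7 + 2} = \frac{1}{-5} \cdot 15 = \left(- \frac{1}{5}\right) 15 = -3$)
$o{\left(-290 \right)} - \left(-55314 + 215755\right) = -3 - \left(-55314 + 215755\right) = -3 - 160441 = -160444$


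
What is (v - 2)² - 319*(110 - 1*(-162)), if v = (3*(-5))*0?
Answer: -86764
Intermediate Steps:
v = 0 (v = -15*0 = 0)
(v - 2)² - 319*(110 - 1*(-162)) = (0 - 2)² - 319*(110 - 1*(-162)) = (-2)² - 319*(110 + 162) = 4 - 319*272 = 4 - 86768 = -86764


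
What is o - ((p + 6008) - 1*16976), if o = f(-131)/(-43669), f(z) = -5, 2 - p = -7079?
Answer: 169741408/43669 ≈ 3887.0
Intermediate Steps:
p = 7081 (p = 2 - 1*(-7079) = 2 + 7079 = 7081)
o = 5/43669 (o = -5/(-43669) = -5*(-1/43669) = 5/43669 ≈ 0.00011450)
o - ((p + 6008) - 1*16976) = 5/43669 - ((7081 + 6008) - 1*16976) = 5/43669 - (13089 - 16976) = 5/43669 - 1*(-3887) = 5/43669 + 3887 = 169741408/43669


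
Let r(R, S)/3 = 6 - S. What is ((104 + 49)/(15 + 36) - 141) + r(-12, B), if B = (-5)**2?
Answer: -195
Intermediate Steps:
B = 25
r(R, S) = 18 - 3*S (r(R, S) = 3*(6 - S) = 18 - 3*S)
((104 + 49)/(15 + 36) - 141) + r(-12, B) = ((104 + 49)/(15 + 36) - 141) + (18 - 3*25) = (153/51 - 141) + (18 - 75) = (153*(1/51) - 141) - 57 = (3 - 141) - 57 = -138 - 57 = -195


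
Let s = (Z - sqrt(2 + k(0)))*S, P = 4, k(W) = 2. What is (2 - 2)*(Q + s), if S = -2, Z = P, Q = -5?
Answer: 0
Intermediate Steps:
Z = 4
s = -4 (s = (4 - sqrt(2 + 2))*(-2) = (4 - sqrt(4))*(-2) = (4 - 1*2)*(-2) = (4 - 2)*(-2) = 2*(-2) = -4)
(2 - 2)*(Q + s) = (2 - 2)*(-5 - 4) = 0*(-9) = 0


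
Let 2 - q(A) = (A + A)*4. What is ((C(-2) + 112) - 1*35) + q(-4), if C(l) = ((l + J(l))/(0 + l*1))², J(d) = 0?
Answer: 112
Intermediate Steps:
q(A) = 2 - 8*A (q(A) = 2 - (A + A)*4 = 2 - 2*A*4 = 2 - 8*A)
C(l) = 1 (C(l) = ((l + 0)/(0 + l*1))² = (l/(0 + l))² = (l/l)² = 1² = 1)
((C(-2) + 112) - 1*35) + q(-4) = ((1 + 112) - 1*35) + (2 - 8*(-4)) = (113 - 35) + (2 + 32) = 78 + 34 = 112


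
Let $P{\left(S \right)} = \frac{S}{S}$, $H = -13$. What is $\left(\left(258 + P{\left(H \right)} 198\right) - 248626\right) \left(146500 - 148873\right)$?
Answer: $588907410$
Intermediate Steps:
$P{\left(S \right)} = 1$
$\left(\left(258 + P{\left(H \right)} 198\right) - 248626\right) \left(146500 - 148873\right) = \left(\left(258 + 1 \cdot 198\right) - 248626\right) \left(146500 - 148873\right) = \left(\left(258 + 198\right) - 248626\right) \left(-2373\right) = \left(456 - 248626\right) \left(-2373\right) = \left(-248170\right) \left(-2373\right) = 588907410$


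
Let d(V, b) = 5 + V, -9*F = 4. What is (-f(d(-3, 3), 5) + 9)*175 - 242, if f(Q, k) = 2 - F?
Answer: 8147/9 ≈ 905.22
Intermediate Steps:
F = -4/9 (F = -1/9*4 = -4/9 ≈ -0.44444)
f(Q, k) = 22/9 (f(Q, k) = 2 - 1*(-4/9) = 2 + 4/9 = 22/9)
(-f(d(-3, 3), 5) + 9)*175 - 242 = (-1*22/9 + 9)*175 - 242 = (-22/9 + 9)*175 - 242 = (59/9)*175 - 242 = 10325/9 - 242 = 8147/9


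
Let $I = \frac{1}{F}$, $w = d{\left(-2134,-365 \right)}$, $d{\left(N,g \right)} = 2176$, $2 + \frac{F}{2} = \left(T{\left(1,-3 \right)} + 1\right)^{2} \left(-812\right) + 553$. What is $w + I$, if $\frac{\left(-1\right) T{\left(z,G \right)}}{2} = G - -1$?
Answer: $\frac{85947647}{39498} \approx 2176.0$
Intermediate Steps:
$T{\left(z,G \right)} = -2 - 2 G$ ($T{\left(z,G \right)} = - 2 \left(G - -1\right) = - 2 \left(G + 1\right) = - 2 \left(1 + G\right) = -2 - 2 G$)
$F = -39498$ ($F = -4 + 2 \left(\left(\left(-2 - -6\right) + 1\right)^{2} \left(-812\right) + 553\right) = -4 + 2 \left(\left(\left(-2 + 6\right) + 1\right)^{2} \left(-812\right) + 553\right) = -4 + 2 \left(\left(4 + 1\right)^{2} \left(-812\right) + 553\right) = -4 + 2 \left(5^{2} \left(-812\right) + 553\right) = -4 + 2 \left(25 \left(-812\right) + 553\right) = -4 + 2 \left(-20300 + 553\right) = -4 + 2 \left(-19747\right) = -4 - 39494 = -39498$)
$w = 2176$
$I = - \frac{1}{39498}$ ($I = \frac{1}{-39498} = - \frac{1}{39498} \approx -2.5318 \cdot 10^{-5}$)
$w + I = 2176 - \frac{1}{39498} = \frac{85947647}{39498}$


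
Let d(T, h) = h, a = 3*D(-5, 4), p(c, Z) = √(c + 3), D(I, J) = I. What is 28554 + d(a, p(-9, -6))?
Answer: 28554 + I*√6 ≈ 28554.0 + 2.4495*I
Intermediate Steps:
p(c, Z) = √(3 + c)
a = -15 (a = 3*(-5) = -15)
28554 + d(a, p(-9, -6)) = 28554 + √(3 - 9) = 28554 + √(-6) = 28554 + I*√6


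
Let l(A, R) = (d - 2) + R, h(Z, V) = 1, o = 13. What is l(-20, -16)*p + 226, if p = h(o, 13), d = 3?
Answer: 211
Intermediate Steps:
l(A, R) = 1 + R (l(A, R) = (3 - 2) + R = 1 + R)
p = 1
l(-20, -16)*p + 226 = (1 - 16)*1 + 226 = -15*1 + 226 = -15 + 226 = 211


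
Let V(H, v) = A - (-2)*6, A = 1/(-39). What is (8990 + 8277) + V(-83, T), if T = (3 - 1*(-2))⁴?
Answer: 673880/39 ≈ 17279.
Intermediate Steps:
T = 625 (T = (3 + 2)⁴ = 5⁴ = 625)
A = -1/39 ≈ -0.025641
V(H, v) = 467/39 (V(H, v) = -1/39 - (-2)*6 = -1/39 - 1*(-12) = -1/39 + 12 = 467/39)
(8990 + 8277) + V(-83, T) = (8990 + 8277) + 467/39 = 17267 + 467/39 = 673880/39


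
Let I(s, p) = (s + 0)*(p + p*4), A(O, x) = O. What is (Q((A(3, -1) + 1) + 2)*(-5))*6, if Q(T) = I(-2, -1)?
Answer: -300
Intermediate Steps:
I(s, p) = 5*p*s (I(s, p) = s*(p + 4*p) = s*(5*p) = 5*p*s)
Q(T) = 10 (Q(T) = 5*(-1)*(-2) = 10)
(Q((A(3, -1) + 1) + 2)*(-5))*6 = (10*(-5))*6 = -50*6 = -300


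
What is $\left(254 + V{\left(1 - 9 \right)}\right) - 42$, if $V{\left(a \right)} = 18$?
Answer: $230$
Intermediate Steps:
$\left(254 + V{\left(1 - 9 \right)}\right) - 42 = \left(254 + 18\right) - 42 = 272 - 42 = 230$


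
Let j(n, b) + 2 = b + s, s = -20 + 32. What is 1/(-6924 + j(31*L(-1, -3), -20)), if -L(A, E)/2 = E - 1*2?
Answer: -1/6934 ≈ -0.00014422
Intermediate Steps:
L(A, E) = 4 - 2*E (L(A, E) = -2*(E - 1*2) = -2*(E - 2) = -2*(-2 + E) = 4 - 2*E)
s = 12
j(n, b) = 10 + b (j(n, b) = -2 + (b + 12) = -2 + (12 + b) = 10 + b)
1/(-6924 + j(31*L(-1, -3), -20)) = 1/(-6924 + (10 - 20)) = 1/(-6924 - 10) = 1/(-6934) = -1/6934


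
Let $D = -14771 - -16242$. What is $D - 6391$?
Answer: $-4920$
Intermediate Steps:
$D = 1471$ ($D = -14771 + 16242 = 1471$)
$D - 6391 = 1471 - 6391 = -4920$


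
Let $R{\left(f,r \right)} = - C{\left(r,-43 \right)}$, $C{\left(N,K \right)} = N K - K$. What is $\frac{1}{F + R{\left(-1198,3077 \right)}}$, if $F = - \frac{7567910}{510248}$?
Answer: $\frac{255124}{33740957277} \approx 7.5613 \cdot 10^{-6}$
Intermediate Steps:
$F = - \frac{3783955}{255124}$ ($F = \left(-7567910\right) \frac{1}{510248} = - \frac{3783955}{255124} \approx -14.832$)
$C{\left(N,K \right)} = - K + K N$ ($C{\left(N,K \right)} = K N - K = - K + K N$)
$R{\left(f,r \right)} = -43 + 43 r$ ($R{\left(f,r \right)} = - \left(-43\right) \left(-1 + r\right) = - (43 - 43 r) = -43 + 43 r$)
$\frac{1}{F + R{\left(-1198,3077 \right)}} = \frac{1}{- \frac{3783955}{255124} + \left(-43 + 43 \cdot 3077\right)} = \frac{1}{- \frac{3783955}{255124} + \left(-43 + 132311\right)} = \frac{1}{- \frac{3783955}{255124} + 132268} = \frac{1}{\frac{33740957277}{255124}} = \frac{255124}{33740957277}$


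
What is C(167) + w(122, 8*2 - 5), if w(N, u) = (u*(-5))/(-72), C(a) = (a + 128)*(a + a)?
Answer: 7094215/72 ≈ 98531.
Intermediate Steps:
C(a) = 2*a*(128 + a) (C(a) = (128 + a)*(2*a) = 2*a*(128 + a))
w(N, u) = 5*u/72 (w(N, u) = -5*u*(-1/72) = 5*u/72)
C(167) + w(122, 8*2 - 5) = 2*167*(128 + 167) + 5*(8*2 - 5)/72 = 2*167*295 + 5*(16 - 5)/72 = 98530 + (5/72)*11 = 98530 + 55/72 = 7094215/72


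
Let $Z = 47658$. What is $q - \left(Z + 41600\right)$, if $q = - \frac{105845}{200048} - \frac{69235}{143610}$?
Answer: $- \frac{256431260710997}{2872889328} \approx -89259.0$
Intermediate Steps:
$q = - \frac{2905072373}{2872889328}$ ($q = \left(-105845\right) \frac{1}{200048} - \frac{13847}{28722} = - \frac{105845}{200048} - \frac{13847}{28722} = - \frac{2905072373}{2872889328} \approx -1.0112$)
$q - \left(Z + 41600\right) = - \frac{2905072373}{2872889328} - \left(47658 + 41600\right) = - \frac{2905072373}{2872889328} - 89258 = - \frac{256431260710997}{2872889328}$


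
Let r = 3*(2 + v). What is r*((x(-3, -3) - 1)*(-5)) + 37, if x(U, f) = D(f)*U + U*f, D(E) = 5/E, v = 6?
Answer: -1523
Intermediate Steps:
r = 24 (r = 3*(2 + 6) = 3*8 = 24)
x(U, f) = U*f + 5*U/f (x(U, f) = (5/f)*U + U*f = 5*U/f + U*f = U*f + 5*U/f)
r*((x(-3, -3) - 1)*(-5)) + 37 = 24*((-3*(5 + (-3)²)/(-3) - 1)*(-5)) + 37 = 24*((-3*(-⅓)*(5 + 9) - 1)*(-5)) + 37 = 24*((-3*(-⅓)*14 - 1)*(-5)) + 37 = 24*((14 - 1)*(-5)) + 37 = 24*(13*(-5)) + 37 = 24*(-65) + 37 = -1560 + 37 = -1523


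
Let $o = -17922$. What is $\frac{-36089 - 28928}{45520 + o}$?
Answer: $- \frac{65017}{27598} \approx -2.3559$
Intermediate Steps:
$\frac{-36089 - 28928}{45520 + o} = \frac{-36089 - 28928}{45520 - 17922} = - \frac{65017}{27598}$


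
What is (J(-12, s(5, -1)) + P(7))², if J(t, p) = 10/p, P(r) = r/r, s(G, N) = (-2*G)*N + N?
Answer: 361/81 ≈ 4.4568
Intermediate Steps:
s(G, N) = N - 2*G*N (s(G, N) = -2*G*N + N = N - 2*G*N)
P(r) = 1
(J(-12, s(5, -1)) + P(7))² = (10/((-(1 - 2*5))) + 1)² = (10/((-(1 - 10))) + 1)² = (10/((-1*(-9))) + 1)² = (10/9 + 1)² = (19/9)² = 361/81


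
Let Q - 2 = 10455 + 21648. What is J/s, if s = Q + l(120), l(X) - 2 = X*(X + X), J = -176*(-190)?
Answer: 3040/5537 ≈ 0.54903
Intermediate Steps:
J = 33440
Q = 32105 (Q = 2 + (10455 + 21648) = 2 + 32103 = 32105)
l(X) = 2 + 2*X² (l(X) = 2 + X*(X + X) = 2 + X*(2*X) = 2 + 2*X²)
s = 60907 (s = 32105 + (2 + 2*120²) = 32105 + (2 + 2*14400) = 32105 + (2 + 28800) = 32105 + 28802 = 60907)
J/s = 33440/60907 = 33440*(1/60907) = 3040/5537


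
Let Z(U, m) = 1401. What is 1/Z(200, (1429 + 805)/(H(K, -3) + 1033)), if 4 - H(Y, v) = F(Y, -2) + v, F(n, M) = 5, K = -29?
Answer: 1/1401 ≈ 0.00071378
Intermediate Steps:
H(Y, v) = -1 - v (H(Y, v) = 4 - (5 + v) = 4 + (-5 - v) = -1 - v)
1/Z(200, (1429 + 805)/(H(K, -3) + 1033)) = 1/1401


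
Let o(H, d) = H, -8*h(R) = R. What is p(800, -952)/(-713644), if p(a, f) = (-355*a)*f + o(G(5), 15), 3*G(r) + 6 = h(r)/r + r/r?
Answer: -6488831959/17127456 ≈ -378.86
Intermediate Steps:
h(R) = -R/8
G(r) = -41/24 (G(r) = -2 + ((-r/8)/r + r/r)/3 = -2 + (-⅛ + 1)/3 = -2 + (⅓)*(7/8) = -2 + 7/24 = -41/24)
p(a, f) = -41/24 - 355*a*f (p(a, f) = (-355*a)*f - 41/24 = -355*a*f - 41/24 = -41/24 - 355*a*f)
p(800, -952)/(-713644) = (-41/24 - 355*800*(-952))/(-713644) = (-41/24 + 270368000)*(-1/713644) = (6488831959/24)*(-1/713644) = -6488831959/17127456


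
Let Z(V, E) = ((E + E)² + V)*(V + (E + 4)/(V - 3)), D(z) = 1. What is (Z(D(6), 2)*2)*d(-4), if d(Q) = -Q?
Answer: -272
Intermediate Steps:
Z(V, E) = (V + 4*E²)*(V + (4 + E)/(-3 + V)) (Z(V, E) = ((2*E)² + V)*(V + (4 + E)/(-3 + V)) = (4*E² + V)*(V + (4 + E)/(-3 + V)) = (V + 4*E²)*(V + (4 + E)/(-3 + V)))
(Z(D(6), 2)*2)*d(-4) = (((1³ - 3*1² + 4*1 + 4*2³ + 16*2² + 2*1 - 12*1*2² + 4*2²*1²)/(-3 + 1))*2)*(-1*(-4)) = (((1 - 3*1 + 4 + 4*8 + 16*4 + 2 - 12*1*4 + 4*4*1)/(-2))*2)*4 = (-(1 - 3 + 4 + 32 + 64 + 2 - 48 + 16)/2*2)*4 = (-½*68*2)*4 = -34*2*4 = -68*4 = -272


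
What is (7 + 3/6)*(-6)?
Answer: -45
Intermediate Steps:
(7 + 3/6)*(-6) = (7 + 3*(1/6))*(-6) = (7 + 1/2)*(-6) = (15/2)*(-6) = -45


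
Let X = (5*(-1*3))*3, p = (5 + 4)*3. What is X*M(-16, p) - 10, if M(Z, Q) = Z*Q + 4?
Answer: 19250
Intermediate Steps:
p = 27 (p = 9*3 = 27)
X = -45 (X = (5*(-3))*3 = -15*3 = -45)
M(Z, Q) = 4 + Q*Z (M(Z, Q) = Q*Z + 4 = 4 + Q*Z)
X*M(-16, p) - 10 = -45*(4 + 27*(-16)) - 10 = -45*(4 - 432) - 10 = -45*(-428) - 10 = 19260 - 10 = 19250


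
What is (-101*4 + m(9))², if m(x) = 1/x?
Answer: 13213225/81 ≈ 1.6313e+5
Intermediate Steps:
(-101*4 + m(9))² = (-101*4 + 1/9)² = (-404 + ⅑)² = (-3635/9)² = 13213225/81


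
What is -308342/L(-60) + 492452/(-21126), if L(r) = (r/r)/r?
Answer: 195420746534/10563 ≈ 1.8500e+7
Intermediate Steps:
L(r) = 1/r
-308342/L(-60) + 492452/(-21126) = -308342/(1/(-60)) + 492452/(-21126) = -308342/(-1/60) + 492452*(-1/21126) = -308342*(-60) - 246226/10563 = 18500520 - 246226/10563 = 195420746534/10563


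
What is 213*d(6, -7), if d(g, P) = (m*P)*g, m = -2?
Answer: 17892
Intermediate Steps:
d(g, P) = -2*P*g (d(g, P) = (-2*P)*g = -2*P*g)
213*d(6, -7) = 213*(-2*(-7)*6) = 213*84 = 17892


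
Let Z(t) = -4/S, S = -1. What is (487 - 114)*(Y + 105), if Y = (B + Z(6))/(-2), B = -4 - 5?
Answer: 80195/2 ≈ 40098.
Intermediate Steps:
Z(t) = 4 (Z(t) = -4/(-1) = -4*(-1) = 4)
B = -9
Y = 5/2 (Y = (-9 + 4)/(-2) = -5*(-½) = 5/2 ≈ 2.5000)
(487 - 114)*(Y + 105) = (487 - 114)*(5/2 + 105) = 373*(215/2) = 80195/2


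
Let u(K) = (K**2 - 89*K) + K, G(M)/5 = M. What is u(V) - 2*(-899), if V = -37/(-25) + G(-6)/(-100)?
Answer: 4111321/2500 ≈ 1644.5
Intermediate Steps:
G(M) = 5*M
V = 89/50 (V = -37/(-25) + (5*(-6))/(-100) = -37*(-1/25) - 30*(-1/100) = 37/25 + 3/10 = 89/50 ≈ 1.7800)
u(K) = K**2 - 88*K
u(V) - 2*(-899) = 89*(-88 + 89/50)/50 - 2*(-899) = (89/50)*(-4311/50) - 1*(-1798) = -383679/2500 + 1798 = 4111321/2500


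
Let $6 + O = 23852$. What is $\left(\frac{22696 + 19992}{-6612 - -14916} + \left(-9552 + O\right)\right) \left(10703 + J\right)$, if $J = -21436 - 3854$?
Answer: $- \frac{108253832098}{519} \approx -2.0858 \cdot 10^{8}$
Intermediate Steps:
$O = 23846$ ($O = -6 + 23852 = 23846$)
$J = -25290$ ($J = -21436 - 3854 = -25290$)
$\left(\frac{22696 + 19992}{-6612 - -14916} + \left(-9552 + O\right)\right) \left(10703 + J\right) = \left(\frac{22696 + 19992}{-6612 - -14916} + \left(-9552 + 23846\right)\right) \left(10703 - 25290\right) = \left(\frac{42688}{-6612 + 14916} + 14294\right) \left(-14587\right) = \left(\frac{42688}{8304} + 14294\right) \left(-14587\right) = \left(42688 \cdot \frac{1}{8304} + 14294\right) \left(-14587\right) = \left(\frac{2668}{519} + 14294\right) \left(-14587\right) = \frac{7421254}{519} \left(-14587\right) = - \frac{108253832098}{519}$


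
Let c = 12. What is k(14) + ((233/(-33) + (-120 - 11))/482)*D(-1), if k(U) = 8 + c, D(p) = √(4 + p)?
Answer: 20 - 2278*√3/7953 ≈ 19.504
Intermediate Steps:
k(U) = 20 (k(U) = 8 + 12 = 20)
k(14) + ((233/(-33) + (-120 - 11))/482)*D(-1) = 20 + ((233/(-33) + (-120 - 11))/482)*√(4 - 1) = 20 + ((233*(-1/33) - 131)*(1/482))*√3 = 20 + ((-233/33 - 131)*(1/482))*√3 = 20 + (-4556/33*1/482)*√3 = 20 - 2278*√3/7953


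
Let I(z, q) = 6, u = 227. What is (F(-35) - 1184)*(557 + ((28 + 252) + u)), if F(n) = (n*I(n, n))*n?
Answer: 6560624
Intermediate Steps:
F(n) = 6*n² (F(n) = (n*6)*n = (6*n)*n = 6*n²)
(F(-35) - 1184)*(557 + ((28 + 252) + u)) = (6*(-35)² - 1184)*(557 + ((28 + 252) + 227)) = (6*1225 - 1184)*(557 + (280 + 227)) = (7350 - 1184)*(557 + 507) = 6166*1064 = 6560624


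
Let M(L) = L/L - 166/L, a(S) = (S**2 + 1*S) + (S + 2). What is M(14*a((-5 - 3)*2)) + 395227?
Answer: 625250613/1582 ≈ 3.9523e+5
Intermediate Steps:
a(S) = 2 + S**2 + 2*S (a(S) = (S**2 + S) + (2 + S) = (S + S**2) + (2 + S) = 2 + S**2 + 2*S)
M(L) = 1 - 166/L
M(14*a((-5 - 3)*2)) + 395227 = (-166 + 14*(2 + ((-5 - 3)*2)**2 + 2*((-5 - 3)*2)))/((14*(2 + ((-5 - 3)*2)**2 + 2*((-5 - 3)*2)))) + 395227 = (-166 + 14*(2 + (-8*2)**2 + 2*(-8*2)))/((14*(2 + (-8*2)**2 + 2*(-8*2)))) + 395227 = (-166 + 14*(2 + (-16)**2 + 2*(-16)))/((14*(2 + (-16)**2 + 2*(-16)))) + 395227 = (-166 + 14*(2 + 256 - 32))/((14*(2 + 256 - 32))) + 395227 = (-166 + 14*226)/((14*226)) + 395227 = (-166 + 3164)/3164 + 395227 = (1/3164)*2998 + 395227 = 1499/1582 + 395227 = 625250613/1582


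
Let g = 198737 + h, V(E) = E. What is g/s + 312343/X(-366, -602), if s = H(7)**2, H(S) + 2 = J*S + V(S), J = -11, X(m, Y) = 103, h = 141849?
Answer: 827133235/266976 ≈ 3098.2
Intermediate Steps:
H(S) = -2 - 10*S (H(S) = -2 + (-11*S + S) = -2 - 10*S)
g = 340586 (g = 198737 + 141849 = 340586)
s = 5184 (s = (-2 - 10*7)**2 = (-2 - 70)**2 = (-72)**2 = 5184)
g/s + 312343/X(-366, -602) = 340586/5184 + 312343/103 = 340586*(1/5184) + 312343*(1/103) = 170293/2592 + 312343/103 = 827133235/266976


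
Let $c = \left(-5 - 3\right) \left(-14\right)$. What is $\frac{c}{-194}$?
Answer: $- \frac{56}{97} \approx -0.57732$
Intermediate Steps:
$c = 112$ ($c = \left(-8\right) \left(-14\right) = 112$)
$\frac{c}{-194} = \frac{112}{-194} = 112 \left(- \frac{1}{194}\right) = - \frac{56}{97}$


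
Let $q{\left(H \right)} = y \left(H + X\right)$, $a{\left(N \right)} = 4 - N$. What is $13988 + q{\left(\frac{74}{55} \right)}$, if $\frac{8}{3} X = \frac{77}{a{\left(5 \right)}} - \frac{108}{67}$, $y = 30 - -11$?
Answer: $\frac{378361209}{29480} \approx 12835.0$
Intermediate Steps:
$y = 41$ ($y = 30 + 11 = 41$)
$X = - \frac{15801}{536}$ ($X = \frac{3 \left(\frac{77}{4 - 5} - \frac{108}{67}\right)}{8} = \frac{3 \left(\frac{77}{-1} - \frac{108}{67}\right)}{8} = \frac{3 \left(77 \left(-1\right) - \frac{108}{67}\right)}{8} = \frac{3 \left(-77 - \frac{108}{67}\right)}{8} = \frac{3}{8} \left(- \frac{5267}{67}\right) = - \frac{15801}{536} \approx -29.479$)
$q{\left(H \right)} = - \frac{647841}{536} + 41 H$ ($q{\left(H \right)} = 41 \left(H - \frac{15801}{536}\right) = 41 \left(- \frac{15801}{536} + H\right) = - \frac{647841}{536} + 41 H$)
$13988 + q{\left(\frac{74}{55} \right)} = 13988 - \left(\frac{647841}{536} - 41 \cdot \frac{74}{55}\right) = 13988 - \left(\frac{647841}{536} - 41 \cdot 74 \cdot \frac{1}{55}\right) = 13988 + \left(- \frac{647841}{536} + 41 \cdot \frac{74}{55}\right) = 13988 + \left(- \frac{647841}{536} + \frac{3034}{55}\right) = 13988 - \frac{34005031}{29480} = \frac{378361209}{29480}$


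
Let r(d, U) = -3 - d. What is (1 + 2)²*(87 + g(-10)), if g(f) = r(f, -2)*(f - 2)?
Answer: 27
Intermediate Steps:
g(f) = (-3 - f)*(-2 + f) (g(f) = (-3 - f)*(f - 2) = (-3 - f)*(-2 + f))
(1 + 2)²*(87 + g(-10)) = (1 + 2)²*(87 + (6 - 1*(-10) - 1*(-10)²)) = 3²*(87 + (6 + 10 - 1*100)) = 9*(87 + (6 + 10 - 100)) = 9*(87 - 84) = 9*3 = 27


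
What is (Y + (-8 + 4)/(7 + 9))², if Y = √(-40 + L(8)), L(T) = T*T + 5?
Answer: 465/16 - √29/2 ≈ 26.370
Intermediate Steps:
L(T) = 5 + T² (L(T) = T² + 5 = 5 + T²)
Y = √29 (Y = √(-40 + (5 + 8²)) = √(-40 + (5 + 64)) = √(-40 + 69) = √29 ≈ 5.3852)
(Y + (-8 + 4)/(7 + 9))² = (√29 + (-8 + 4)/(7 + 9))² = (√29 - 4/16)² = (√29 - 4*1/16)² = (√29 - ¼)² = (-¼ + √29)²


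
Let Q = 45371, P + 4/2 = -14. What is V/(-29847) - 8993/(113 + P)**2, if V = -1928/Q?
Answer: -12178196674789/12741557121933 ≈ -0.95579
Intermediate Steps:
P = -16 (P = -2 - 14 = -16)
V = -1928/45371 ≈ -0.042494
V/(-29847) - 8993/(113 + P)**2 = -1928/45371/(-29847) - 8993/(113 - 16)**2 = -1928/45371*(-1/29847) - 8993/(97**2) = 1928/1354188237 - 8993/9409 = -12178196674789/12741557121933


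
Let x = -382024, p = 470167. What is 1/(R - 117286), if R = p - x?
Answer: 1/734905 ≈ 1.3607e-6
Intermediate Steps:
R = 852191 (R = 470167 - 1*(-382024) = 470167 + 382024 = 852191)
1/(R - 117286) = 1/(852191 - 117286) = 1/734905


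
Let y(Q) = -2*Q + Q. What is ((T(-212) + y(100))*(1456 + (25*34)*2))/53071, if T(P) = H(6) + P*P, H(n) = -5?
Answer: 141511884/53071 ≈ 2666.5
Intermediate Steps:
y(Q) = -Q
T(P) = -5 + P² (T(P) = -5 + P*P = -5 + P²)
((T(-212) + y(100))*(1456 + (25*34)*2))/53071 = (((-5 + (-212)²) - 1*100)*(1456 + (25*34)*2))/53071 = (((-5 + 44944) - 100)*(1456 + 850*2))*(1/53071) = ((44939 - 100)*(1456 + 1700))*(1/53071) = (44839*3156)*(1/53071) = 141511884*(1/53071) = 141511884/53071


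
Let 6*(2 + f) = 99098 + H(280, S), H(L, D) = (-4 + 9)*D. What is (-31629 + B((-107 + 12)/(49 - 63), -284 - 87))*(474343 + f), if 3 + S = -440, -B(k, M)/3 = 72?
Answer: -31239191335/2 ≈ -1.5620e+10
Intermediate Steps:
B(k, M) = -216 (B(k, M) = -3*72 = -216)
S = -443 (S = -3 - 440 = -443)
H(L, D) = 5*D
f = 96871/6 (f = -2 + (99098 + 5*(-443))/6 = -2 + (99098 - 2215)/6 = -2 + (⅙)*96883 = -2 + 96883/6 = 96871/6 ≈ 16145.)
(-31629 + B((-107 + 12)/(49 - 63), -284 - 87))*(474343 + f) = (-31629 - 216)*(474343 + 96871/6) = -31845*2942929/6 = -31239191335/2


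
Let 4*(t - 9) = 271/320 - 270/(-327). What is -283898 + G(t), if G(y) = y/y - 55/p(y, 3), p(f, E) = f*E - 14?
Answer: -564615497569/1988777 ≈ -2.8390e+5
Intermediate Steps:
p(f, E) = -14 + E*f (p(f, E) = E*f - 14 = -14 + E*f)
t = 1314019/139520 (t = 9 + (271/320 - 270/(-327))/4 = 9 + (271*(1/320) - 270*(-1/327))/4 = 9 + (271/320 + 90/109)/4 = 9 + (¼)*(58339/34880) = 9 + 58339/139520 = 1314019/139520 ≈ 9.4181)
G(y) = 1 - 55/(-14 + 3*y) (G(y) = y/y - 55/(-14 + 3*y) = 1 - 55/(-14 + 3*y))
-283898 + G(t) = -283898 + 3*(-23 + 1314019/139520)/(-14 + 3*(1314019/139520)) = -283898 + 3*(-1894941/139520)/(-14 + 3942057/139520) = -283898 + 3*(-1894941/139520)/(1988777/139520) = -283898 + 3*(139520/1988777)*(-1894941/139520) = -283898 - 5684823/1988777 = -564615497569/1988777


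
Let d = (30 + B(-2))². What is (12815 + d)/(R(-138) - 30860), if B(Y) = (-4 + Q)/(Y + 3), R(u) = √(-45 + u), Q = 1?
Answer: -417967840/952339783 - 13544*I*√183/952339783 ≈ -0.43889 - 0.00019239*I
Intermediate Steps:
B(Y) = -3/(3 + Y) (B(Y) = (-4 + 1)/(Y + 3) = -3/(3 + Y))
d = 729 (d = (30 - 3/(3 - 2))² = (30 - 3/1)² = (30 - 3*1)² = (30 - 3)² = 27² = 729)
(12815 + d)/(R(-138) - 30860) = (12815 + 729)/(√(-45 - 138) - 30860) = 13544/(√(-183) - 30860) = 13544/(I*√183 - 30860) = 13544/(-30860 + I*√183)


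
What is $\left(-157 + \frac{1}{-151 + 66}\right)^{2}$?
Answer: $\frac{178115716}{7225} \approx 24653.0$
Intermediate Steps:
$\left(-157 + \frac{1}{-151 + 66}\right)^{2} = \left(-157 + \frac{1}{-85}\right)^{2} = \left(-157 - \frac{1}{85}\right)^{2} = \left(- \frac{13346}{85}\right)^{2} = \frac{178115716}{7225}$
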